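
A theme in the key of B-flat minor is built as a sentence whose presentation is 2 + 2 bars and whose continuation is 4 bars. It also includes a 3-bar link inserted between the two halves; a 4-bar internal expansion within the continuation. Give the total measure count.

15 measures

Basic sentence: 2 + 2 + 4 = 8 bars.
8 (basic form) + 3 (link) + 4 (internal expansion) = 15.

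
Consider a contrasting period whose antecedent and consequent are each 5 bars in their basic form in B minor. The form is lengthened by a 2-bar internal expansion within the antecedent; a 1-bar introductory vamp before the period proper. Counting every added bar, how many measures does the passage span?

13 measures

Basic contrasting period: 5 + 5 = 10 bars.
10 (basic form) + 2 (internal expansion) + 1 (introduction) = 13.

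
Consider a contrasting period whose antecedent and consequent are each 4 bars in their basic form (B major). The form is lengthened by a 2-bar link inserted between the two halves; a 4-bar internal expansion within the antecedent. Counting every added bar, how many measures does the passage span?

14 measures

Basic contrasting period: 4 + 4 = 8 bars.
8 (basic form) + 2 (link) + 4 (internal expansion) = 14.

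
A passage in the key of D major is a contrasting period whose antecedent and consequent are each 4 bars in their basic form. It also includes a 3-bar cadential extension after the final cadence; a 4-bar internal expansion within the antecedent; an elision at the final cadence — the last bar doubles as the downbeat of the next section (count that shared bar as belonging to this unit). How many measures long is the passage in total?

15 measures

Basic contrasting period: 4 + 4 = 8 bars.
8 (basic form) + 3 (cadential extension) + 4 (internal expansion) = 15.
The elision shares a bar with the next section but does not change this unit's count.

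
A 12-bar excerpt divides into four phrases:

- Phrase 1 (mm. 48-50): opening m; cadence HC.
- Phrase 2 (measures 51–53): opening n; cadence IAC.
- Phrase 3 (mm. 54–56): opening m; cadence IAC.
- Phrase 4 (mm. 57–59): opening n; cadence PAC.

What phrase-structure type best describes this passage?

parallel double period

Four phrases in two halves: the first half (mm. 48-53) ends with an imperfect authentic cadence, the second (bars 54-59) with a perfect authentic cadence — a large antecedent–consequent pair, i.e. a double period.
Phrase 3 begins with the same material as phrase 1, making it parallel.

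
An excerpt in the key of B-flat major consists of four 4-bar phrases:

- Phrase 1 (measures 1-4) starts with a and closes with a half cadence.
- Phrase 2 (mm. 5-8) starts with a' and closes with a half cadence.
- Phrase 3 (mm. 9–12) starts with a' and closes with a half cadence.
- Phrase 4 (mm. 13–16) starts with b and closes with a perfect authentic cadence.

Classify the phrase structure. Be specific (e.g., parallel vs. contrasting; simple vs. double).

parallel double period

Four phrases in two halves: the first half (mm. 1–8) ends with a half cadence, the second (bars 9–16) with a perfect authentic cadence — a large antecedent–consequent pair, i.e. a double period.
Phrase 3 begins with the same material as phrase 1, making it parallel.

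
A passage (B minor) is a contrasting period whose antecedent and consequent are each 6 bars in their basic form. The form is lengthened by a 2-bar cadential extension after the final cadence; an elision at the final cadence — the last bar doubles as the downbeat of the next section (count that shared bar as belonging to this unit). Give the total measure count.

14 measures

Basic contrasting period: 6 + 6 = 12 bars.
12 (basic form) + 2 (cadential extension) = 14.
The elision shares a bar with the next section but does not change this unit's count.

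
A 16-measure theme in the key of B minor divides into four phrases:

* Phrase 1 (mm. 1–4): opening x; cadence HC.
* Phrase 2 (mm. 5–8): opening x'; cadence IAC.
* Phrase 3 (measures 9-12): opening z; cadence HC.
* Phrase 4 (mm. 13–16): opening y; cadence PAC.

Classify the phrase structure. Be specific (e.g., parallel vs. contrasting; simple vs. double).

contrasting double period

Four phrases in two halves: the first half (measures 1–8) ends with an imperfect authentic cadence, the second (measures 9-16) with a perfect authentic cadence — a large antecedent–consequent pair, i.e. a double period.
Phrase 3 begins with different material from phrase 1, making it contrasting.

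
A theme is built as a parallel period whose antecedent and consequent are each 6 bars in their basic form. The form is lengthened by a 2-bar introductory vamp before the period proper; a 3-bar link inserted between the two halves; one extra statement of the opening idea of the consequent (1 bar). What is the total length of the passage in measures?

Basic parallel period: 6 + 6 = 12 bars.
12 (basic form) + 2 (introduction) + 3 (link) + 1 (extra statement) = 18.

18 measures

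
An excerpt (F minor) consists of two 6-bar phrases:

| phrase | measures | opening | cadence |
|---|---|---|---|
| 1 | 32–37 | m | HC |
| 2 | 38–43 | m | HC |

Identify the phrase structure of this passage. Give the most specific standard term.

repeated phrase

Both phrases have the same opening (m) and the same cadence (half cadence): the second is a restatement, not a consequent, so this is a repeated phrase rather than a period.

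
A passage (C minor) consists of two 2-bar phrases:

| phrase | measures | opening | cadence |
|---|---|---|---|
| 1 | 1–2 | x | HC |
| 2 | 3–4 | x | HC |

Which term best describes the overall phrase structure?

Both phrases have the same opening (x) and the same cadence (half cadence): the second is a restatement, not a consequent, so this is a repeated phrase rather than a period.

repeated phrase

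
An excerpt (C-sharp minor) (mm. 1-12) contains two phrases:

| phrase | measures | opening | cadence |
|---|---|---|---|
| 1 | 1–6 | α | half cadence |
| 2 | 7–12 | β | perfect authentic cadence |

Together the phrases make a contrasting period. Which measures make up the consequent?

measures 7–12

The phrase ending with the weaker cadence (half cadence) is the antecedent; the one ending more conclusively (perfect authentic cadence) is the consequent. The consequent is measures 7–12.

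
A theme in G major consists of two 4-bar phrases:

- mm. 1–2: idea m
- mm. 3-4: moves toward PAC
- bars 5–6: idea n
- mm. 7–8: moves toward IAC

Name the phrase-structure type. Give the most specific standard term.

The second phrase closes with an imperfect authentic cadence, which is not stronger than the first phrase's perfect authentic cadence; without a weak→strong cadential pair there is no antecedent–consequent relationship, so this is a phrase group rather than a period.

phrase group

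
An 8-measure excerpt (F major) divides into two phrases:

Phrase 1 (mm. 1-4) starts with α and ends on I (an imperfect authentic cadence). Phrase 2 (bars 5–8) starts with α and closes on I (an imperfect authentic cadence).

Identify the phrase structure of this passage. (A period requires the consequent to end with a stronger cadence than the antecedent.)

repeated phrase

Both phrases have the same opening (α) and the same cadence (imperfect authentic cadence): the second is a restatement, not a consequent, so this is a repeated phrase rather than a period.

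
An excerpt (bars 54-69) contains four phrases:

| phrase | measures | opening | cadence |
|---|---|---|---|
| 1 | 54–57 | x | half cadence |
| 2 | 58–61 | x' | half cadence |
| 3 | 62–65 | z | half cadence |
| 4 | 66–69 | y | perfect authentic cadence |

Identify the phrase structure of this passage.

Four phrases in two halves: the first half (measures 54-61) ends with a half cadence, the second (measures 62–69) with a perfect authentic cadence — a large antecedent–consequent pair, i.e. a double period.
Phrase 3 begins with different material from phrase 1, making it contrasting.

contrasting double period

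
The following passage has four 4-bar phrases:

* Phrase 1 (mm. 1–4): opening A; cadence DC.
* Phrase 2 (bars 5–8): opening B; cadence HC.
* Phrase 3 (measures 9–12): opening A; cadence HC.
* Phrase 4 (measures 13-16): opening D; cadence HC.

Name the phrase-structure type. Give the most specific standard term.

Phrase 4 ends with a half cadence, no stronger than phrase 2's half cadence, so the four phrases do not form a double period; nor do phrases 3–4 duplicate 1–2, so it is not a repeated period. With no phrase reaching a conclusive cadence, the passage is a phrase group.

phrase group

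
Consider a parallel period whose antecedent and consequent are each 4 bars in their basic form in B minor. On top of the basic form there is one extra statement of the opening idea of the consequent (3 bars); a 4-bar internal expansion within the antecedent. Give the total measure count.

15 measures

Basic parallel period: 4 + 4 = 8 bars.
8 (basic form) + 3 (extra statement) + 4 (internal expansion) = 15.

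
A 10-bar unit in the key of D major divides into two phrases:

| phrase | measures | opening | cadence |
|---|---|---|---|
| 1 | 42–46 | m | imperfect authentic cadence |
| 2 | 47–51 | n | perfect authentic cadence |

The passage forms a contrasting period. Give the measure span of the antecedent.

measures 42–46

The antecedent is the phrase ending with the weaker cadence (imperfect authentic cadence, phrase 1) and the consequent the one ending more conclusively (perfect authentic cadence, phrase 2); the antecedent is measures 42-46.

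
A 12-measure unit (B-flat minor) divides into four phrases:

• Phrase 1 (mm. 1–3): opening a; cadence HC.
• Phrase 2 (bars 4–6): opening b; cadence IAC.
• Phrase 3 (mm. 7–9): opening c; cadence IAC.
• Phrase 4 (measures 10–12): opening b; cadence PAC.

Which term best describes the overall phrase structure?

Four phrases in two halves: the first half (bars 1–6) ends with an imperfect authentic cadence, the second (bars 7-12) with a perfect authentic cadence — a large antecedent–consequent pair, i.e. a double period.
Phrase 3 begins with different material from phrase 1, making it contrasting.

contrasting double period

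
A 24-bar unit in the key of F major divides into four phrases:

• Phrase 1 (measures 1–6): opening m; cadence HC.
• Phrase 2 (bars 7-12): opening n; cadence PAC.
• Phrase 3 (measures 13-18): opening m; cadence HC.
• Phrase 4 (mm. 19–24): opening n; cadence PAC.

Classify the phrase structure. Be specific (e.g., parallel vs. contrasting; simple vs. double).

The cadence pattern HC–PAC–HC–PAC is weak–strong twice, and phrases 3–4 restate phrases 1–2: a period heard twice, not a double period (which would end weakly at phrase 2).

repeated period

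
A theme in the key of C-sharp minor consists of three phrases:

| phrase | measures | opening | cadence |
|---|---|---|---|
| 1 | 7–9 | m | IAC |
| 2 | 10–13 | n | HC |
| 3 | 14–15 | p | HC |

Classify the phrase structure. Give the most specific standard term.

The final phrase closes with a half cadence, which is not stronger than the preceding half cadence; the 3 phrases lack an overall antecedent–consequent design and so form a phrase group.

phrase group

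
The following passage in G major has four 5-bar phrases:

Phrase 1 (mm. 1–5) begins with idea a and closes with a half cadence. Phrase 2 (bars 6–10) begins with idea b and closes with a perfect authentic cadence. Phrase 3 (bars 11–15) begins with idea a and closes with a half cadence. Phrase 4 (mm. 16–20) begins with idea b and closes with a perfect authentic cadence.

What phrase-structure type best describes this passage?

The cadence pattern HC–PAC–HC–PAC is weak–strong twice, and phrases 3–4 restate phrases 1–2: a period heard twice, not a double period (which would end weakly at phrase 2).

repeated period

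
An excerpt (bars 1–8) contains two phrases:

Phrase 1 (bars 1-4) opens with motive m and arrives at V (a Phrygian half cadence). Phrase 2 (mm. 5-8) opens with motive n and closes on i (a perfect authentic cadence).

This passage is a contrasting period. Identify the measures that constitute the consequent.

measures 5–8

The antecedent is the phrase ending with the weaker cadence (Phrygian half cadence, phrase 1) and the consequent the one ending more conclusively (perfect authentic cadence, phrase 2); the consequent is measures 5–8.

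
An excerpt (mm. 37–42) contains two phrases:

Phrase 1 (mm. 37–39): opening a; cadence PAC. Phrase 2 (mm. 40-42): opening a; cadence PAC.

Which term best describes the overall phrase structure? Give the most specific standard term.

Both phrases have the same opening (a) and the same cadence (perfect authentic cadence): the second is a restatement, not a consequent, so this is a repeated phrase rather than a period.

repeated phrase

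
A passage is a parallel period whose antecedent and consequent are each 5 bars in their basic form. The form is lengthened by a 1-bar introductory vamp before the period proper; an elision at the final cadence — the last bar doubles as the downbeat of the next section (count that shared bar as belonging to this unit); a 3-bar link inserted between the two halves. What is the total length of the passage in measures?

Basic parallel period: 5 + 5 = 10 bars.
10 (basic form) + 1 (introduction) + 3 (link) = 14.
The elision shares a bar with the next section but does not change this unit's count.

14 measures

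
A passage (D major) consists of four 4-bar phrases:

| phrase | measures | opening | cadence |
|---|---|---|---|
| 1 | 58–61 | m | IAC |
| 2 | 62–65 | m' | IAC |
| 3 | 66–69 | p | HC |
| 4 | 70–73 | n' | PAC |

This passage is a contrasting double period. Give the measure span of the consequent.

measures 66–73

In a double period the four phrases pair into a large antecedent (phrases 1–2, ending imperfect authentic cadence) and a large consequent (phrases 3–4, ending perfect authentic cadence). The consequent spans bars 66-73.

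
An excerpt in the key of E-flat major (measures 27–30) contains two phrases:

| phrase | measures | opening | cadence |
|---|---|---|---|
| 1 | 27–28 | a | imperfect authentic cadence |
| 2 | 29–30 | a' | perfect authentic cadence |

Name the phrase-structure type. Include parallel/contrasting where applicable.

Phrase 1 ends with an imperfect authentic cadence (weaker) and phrase 2 with a perfect authentic cadence (stronger): antecedent + consequent = a period.
The two phrases open with the same material (a / a'), so the period is parallel.

parallel period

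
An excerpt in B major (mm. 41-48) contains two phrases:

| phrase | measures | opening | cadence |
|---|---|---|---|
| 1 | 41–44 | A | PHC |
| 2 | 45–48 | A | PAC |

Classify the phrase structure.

Phrase 1 ends with a Phrygian half cadence (weaker) and phrase 2 with a perfect authentic cadence (stronger): antecedent + consequent = a period.
The two phrases open with the same material (A / A), so the period is parallel.

parallel period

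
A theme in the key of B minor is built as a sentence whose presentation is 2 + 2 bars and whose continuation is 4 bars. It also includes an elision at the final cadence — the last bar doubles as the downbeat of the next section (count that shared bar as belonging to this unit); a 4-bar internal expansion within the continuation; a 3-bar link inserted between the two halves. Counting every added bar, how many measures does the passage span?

Basic sentence: 2 + 2 + 4 = 8 bars.
8 (basic form) + 4 (internal expansion) + 3 (link) = 15.
The elision shares a bar with the next section but does not change this unit's count.

15 measures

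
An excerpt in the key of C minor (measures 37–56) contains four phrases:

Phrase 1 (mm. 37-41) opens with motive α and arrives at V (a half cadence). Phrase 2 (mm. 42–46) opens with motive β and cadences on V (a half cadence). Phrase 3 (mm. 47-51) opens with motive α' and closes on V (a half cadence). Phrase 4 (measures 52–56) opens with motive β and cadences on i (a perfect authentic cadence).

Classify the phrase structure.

Four phrases in two halves: the first half (measures 37–46) ends with a half cadence, the second (measures 47-56) with a perfect authentic cadence — a large antecedent–consequent pair, i.e. a double period.
Phrase 3 begins with the same material as phrase 1, making it parallel.

parallel double period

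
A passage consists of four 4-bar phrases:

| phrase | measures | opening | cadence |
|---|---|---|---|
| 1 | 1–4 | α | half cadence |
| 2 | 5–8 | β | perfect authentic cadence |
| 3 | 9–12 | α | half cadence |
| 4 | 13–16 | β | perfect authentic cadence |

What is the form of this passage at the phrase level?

repeated period

The cadence pattern HC–PAC–HC–PAC is weak–strong twice, and phrases 3–4 restate phrases 1–2: a period heard twice, not a double period (which would end weakly at phrase 2).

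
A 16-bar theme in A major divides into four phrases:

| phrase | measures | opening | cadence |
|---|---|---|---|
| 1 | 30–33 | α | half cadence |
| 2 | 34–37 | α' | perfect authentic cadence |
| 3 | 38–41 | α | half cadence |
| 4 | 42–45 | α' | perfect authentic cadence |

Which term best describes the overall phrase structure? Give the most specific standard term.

The cadence pattern HC–PAC–HC–PAC is weak–strong twice, and phrases 3–4 restate phrases 1–2: a period heard twice, not a double period (which would end weakly at phrase 2).

repeated period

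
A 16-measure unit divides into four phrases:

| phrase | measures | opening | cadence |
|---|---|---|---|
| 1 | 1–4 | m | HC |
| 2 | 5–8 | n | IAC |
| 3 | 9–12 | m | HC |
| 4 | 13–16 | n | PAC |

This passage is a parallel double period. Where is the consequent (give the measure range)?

In a double period the four phrases pair into a large antecedent (phrases 1–2, ending imperfect authentic cadence) and a large consequent (phrases 3–4, ending perfect authentic cadence). The consequent spans mm. 9-16.

measures 9–16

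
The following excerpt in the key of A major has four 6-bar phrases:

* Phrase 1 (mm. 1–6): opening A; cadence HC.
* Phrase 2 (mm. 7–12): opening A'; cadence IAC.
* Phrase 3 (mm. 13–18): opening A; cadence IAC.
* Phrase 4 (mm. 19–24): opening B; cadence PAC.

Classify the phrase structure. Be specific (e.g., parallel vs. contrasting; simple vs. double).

Four phrases in two halves: the first half (mm. 1-12) ends with an imperfect authentic cadence, the second (bars 13–24) with a perfect authentic cadence — a large antecedent–consequent pair, i.e. a double period.
Phrase 3 begins with the same material as phrase 1, making it parallel.

parallel double period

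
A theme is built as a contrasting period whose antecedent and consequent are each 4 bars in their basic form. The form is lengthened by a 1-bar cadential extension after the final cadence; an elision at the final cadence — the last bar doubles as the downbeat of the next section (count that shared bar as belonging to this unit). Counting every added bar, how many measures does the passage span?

9 measures

Basic contrasting period: 4 + 4 = 8 bars.
8 (basic form) + 1 (cadential extension) = 9.
The elision shares a bar with the next section but does not change this unit's count.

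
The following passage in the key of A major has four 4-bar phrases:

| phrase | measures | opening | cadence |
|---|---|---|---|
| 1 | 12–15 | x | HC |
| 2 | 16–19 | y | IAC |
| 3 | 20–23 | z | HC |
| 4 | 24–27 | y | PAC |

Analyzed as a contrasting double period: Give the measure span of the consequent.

measures 20–27

In a double period the four phrases pair into a large antecedent (phrases 1–2, ending imperfect authentic cadence) and a large consequent (phrases 3–4, ending perfect authentic cadence). The consequent spans mm. 20–27.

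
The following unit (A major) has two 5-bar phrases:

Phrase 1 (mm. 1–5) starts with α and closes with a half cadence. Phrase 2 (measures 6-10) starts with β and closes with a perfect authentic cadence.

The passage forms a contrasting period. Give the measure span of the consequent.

The phrase ending with the weaker cadence (half cadence) is the antecedent; the one ending more conclusively (perfect authentic cadence) is the consequent. The consequent is measures 6–10.

measures 6–10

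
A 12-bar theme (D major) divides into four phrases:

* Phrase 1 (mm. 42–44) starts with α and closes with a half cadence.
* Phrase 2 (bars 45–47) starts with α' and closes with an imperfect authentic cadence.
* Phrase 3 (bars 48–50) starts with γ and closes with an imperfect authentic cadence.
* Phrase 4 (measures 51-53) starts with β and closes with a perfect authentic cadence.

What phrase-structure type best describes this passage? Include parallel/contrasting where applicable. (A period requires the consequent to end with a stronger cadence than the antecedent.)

Four phrases in two halves: the first half (measures 42–47) ends with an imperfect authentic cadence, the second (mm. 48–53) with a perfect authentic cadence — a large antecedent–consequent pair, i.e. a double period.
Phrase 3 begins with different material from phrase 1, making it contrasting.

contrasting double period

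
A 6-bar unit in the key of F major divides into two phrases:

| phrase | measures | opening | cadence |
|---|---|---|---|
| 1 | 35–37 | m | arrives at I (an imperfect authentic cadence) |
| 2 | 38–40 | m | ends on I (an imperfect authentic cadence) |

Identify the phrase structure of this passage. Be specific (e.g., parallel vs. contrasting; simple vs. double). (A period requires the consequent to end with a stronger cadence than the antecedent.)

Both phrases have the same opening (m) and the same cadence (imperfect authentic cadence): the second is a restatement, not a consequent, so this is a repeated phrase rather than a period.

repeated phrase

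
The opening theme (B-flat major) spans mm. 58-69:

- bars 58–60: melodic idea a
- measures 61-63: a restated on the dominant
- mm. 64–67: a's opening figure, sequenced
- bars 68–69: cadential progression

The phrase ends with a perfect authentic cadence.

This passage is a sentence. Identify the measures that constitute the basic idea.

measures 58–60

The presentation of a sentence is the basic idea (bars 58–60) plus its repetition (bars 61–63); the basic idea is therefore mm. 58–60.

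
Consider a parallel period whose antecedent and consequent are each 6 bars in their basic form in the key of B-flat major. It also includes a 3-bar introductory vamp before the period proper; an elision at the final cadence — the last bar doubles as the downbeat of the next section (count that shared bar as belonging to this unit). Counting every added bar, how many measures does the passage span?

Basic parallel period: 6 + 6 = 12 bars.
12 (basic form) + 3 (introduction) = 15.
The elision shares a bar with the next section but does not change this unit's count.

15 measures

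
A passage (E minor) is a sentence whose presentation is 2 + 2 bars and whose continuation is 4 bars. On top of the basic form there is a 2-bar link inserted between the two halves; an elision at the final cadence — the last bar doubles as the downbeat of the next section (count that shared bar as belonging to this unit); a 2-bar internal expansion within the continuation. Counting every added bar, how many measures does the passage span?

Basic sentence: 2 + 2 + 4 = 8 bars.
8 (basic form) + 2 (link) + 2 (internal expansion) = 12.
The elision shares a bar with the next section but does not change this unit's count.

12 measures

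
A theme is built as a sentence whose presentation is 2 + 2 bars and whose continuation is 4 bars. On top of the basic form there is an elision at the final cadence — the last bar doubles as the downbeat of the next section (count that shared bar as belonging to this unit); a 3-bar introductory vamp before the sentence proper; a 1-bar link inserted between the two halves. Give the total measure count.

Basic sentence: 2 + 2 + 4 = 8 bars.
8 (basic form) + 3 (introduction) + 1 (link) = 12.
The elision shares a bar with the next section but does not change this unit's count.

12 measures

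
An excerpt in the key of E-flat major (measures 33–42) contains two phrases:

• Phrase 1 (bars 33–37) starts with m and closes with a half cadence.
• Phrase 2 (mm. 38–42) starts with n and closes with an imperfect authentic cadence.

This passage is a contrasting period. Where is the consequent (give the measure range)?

measures 38–42

The antecedent is the phrase ending with the weaker cadence (half cadence, phrase 1) and the consequent the one ending more conclusively (imperfect authentic cadence, phrase 2); the consequent is measures 38–42.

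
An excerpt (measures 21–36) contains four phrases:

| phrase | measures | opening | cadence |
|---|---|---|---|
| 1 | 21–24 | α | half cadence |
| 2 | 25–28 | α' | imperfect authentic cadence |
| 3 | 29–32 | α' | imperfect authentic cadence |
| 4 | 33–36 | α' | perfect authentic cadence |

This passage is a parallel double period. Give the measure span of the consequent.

measures 29–36

In a double period the four phrases pair into a large antecedent (phrases 1–2, ending imperfect authentic cadence) and a large consequent (phrases 3–4, ending perfect authentic cadence). The consequent spans bars 29-36.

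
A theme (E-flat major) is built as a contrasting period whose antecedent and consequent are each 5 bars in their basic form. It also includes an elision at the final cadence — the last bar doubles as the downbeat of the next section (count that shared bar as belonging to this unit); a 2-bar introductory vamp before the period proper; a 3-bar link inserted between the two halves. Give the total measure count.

15 measures

Basic contrasting period: 5 + 5 = 10 bars.
10 (basic form) + 2 (introduction) + 3 (link) = 15.
The elision shares a bar with the next section but does not change this unit's count.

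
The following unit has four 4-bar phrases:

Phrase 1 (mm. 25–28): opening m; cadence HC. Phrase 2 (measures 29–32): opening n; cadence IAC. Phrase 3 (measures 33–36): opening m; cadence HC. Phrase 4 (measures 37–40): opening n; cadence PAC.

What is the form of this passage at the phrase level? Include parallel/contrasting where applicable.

Four phrases in two halves: the first half (bars 25–32) ends with an imperfect authentic cadence, the second (measures 33-40) with a perfect authentic cadence — a large antecedent–consequent pair, i.e. a double period.
Phrase 3 begins with the same material as phrase 1, making it parallel.

parallel double period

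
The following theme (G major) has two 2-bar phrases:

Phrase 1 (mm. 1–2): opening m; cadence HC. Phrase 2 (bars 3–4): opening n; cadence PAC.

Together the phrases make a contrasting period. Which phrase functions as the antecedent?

The phrase ending with the weaker cadence (half cadence) is the antecedent; the one ending more conclusively (perfect authentic cadence) is the consequent. The antecedent is phrase 1.

phrase 1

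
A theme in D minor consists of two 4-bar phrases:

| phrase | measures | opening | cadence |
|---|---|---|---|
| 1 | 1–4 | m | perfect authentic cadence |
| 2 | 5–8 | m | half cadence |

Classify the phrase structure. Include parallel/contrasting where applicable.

The second phrase closes with a half cadence, which is not stronger than the first phrase's perfect authentic cadence; without a weak→strong cadential pair there is no antecedent–consequent relationship, so this is a phrase group rather than a period.

phrase group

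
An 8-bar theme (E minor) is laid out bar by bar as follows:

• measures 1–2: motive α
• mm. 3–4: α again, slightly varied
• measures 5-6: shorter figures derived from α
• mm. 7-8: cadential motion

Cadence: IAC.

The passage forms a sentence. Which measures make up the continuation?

measures 5–8

After the presentation (bars 1–4), the continuation covers the fragmentation through the cadence: bars 5–8.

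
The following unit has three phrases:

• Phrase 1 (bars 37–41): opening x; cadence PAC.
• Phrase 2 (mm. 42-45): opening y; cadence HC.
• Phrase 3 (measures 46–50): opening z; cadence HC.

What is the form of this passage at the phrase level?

The final phrase closes with a half cadence, which is not stronger than the preceding half cadence; the 3 phrases lack an overall antecedent–consequent design and so form a phrase group.

phrase group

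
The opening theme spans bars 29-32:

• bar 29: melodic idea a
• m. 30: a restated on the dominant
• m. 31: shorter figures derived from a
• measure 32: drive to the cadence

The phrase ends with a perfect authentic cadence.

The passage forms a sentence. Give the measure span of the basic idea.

The presentation of a sentence is the basic idea (m. 29) plus its repetition (measure 30); the basic idea is therefore m. 29.

measures 29–29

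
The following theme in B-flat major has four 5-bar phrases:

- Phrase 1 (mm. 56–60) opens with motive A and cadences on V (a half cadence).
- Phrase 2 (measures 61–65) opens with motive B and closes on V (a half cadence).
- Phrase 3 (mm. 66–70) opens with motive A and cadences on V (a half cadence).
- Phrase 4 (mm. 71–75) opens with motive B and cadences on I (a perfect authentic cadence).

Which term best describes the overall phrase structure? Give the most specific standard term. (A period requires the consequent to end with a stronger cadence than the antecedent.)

Four phrases in two halves: the first half (measures 56–65) ends with a half cadence, the second (bars 66–75) with a perfect authentic cadence — a large antecedent–consequent pair, i.e. a double period.
Phrase 3 begins with the same material as phrase 1, making it parallel.

parallel double period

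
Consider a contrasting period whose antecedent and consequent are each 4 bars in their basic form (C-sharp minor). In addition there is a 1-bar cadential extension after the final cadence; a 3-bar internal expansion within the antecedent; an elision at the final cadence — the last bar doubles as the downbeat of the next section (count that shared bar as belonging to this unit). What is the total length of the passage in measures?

Basic contrasting period: 4 + 4 = 8 bars.
8 (basic form) + 1 (cadential extension) + 3 (internal expansion) = 12.
The elision shares a bar with the next section but does not change this unit's count.

12 measures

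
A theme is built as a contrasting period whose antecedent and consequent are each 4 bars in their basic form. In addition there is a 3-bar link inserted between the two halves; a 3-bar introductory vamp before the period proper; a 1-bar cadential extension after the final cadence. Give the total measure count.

Basic contrasting period: 4 + 4 = 8 bars.
8 (basic form) + 3 (link) + 3 (introduction) + 1 (cadential extension) = 15.

15 measures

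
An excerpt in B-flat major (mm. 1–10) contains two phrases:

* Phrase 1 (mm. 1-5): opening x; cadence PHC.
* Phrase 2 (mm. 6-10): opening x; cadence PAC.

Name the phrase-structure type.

parallel period

Phrase 1 ends with a Phrygian half cadence (weaker) and phrase 2 with a perfect authentic cadence (stronger): antecedent + consequent = a period.
The two phrases open with the same material (x / x), so the period is parallel.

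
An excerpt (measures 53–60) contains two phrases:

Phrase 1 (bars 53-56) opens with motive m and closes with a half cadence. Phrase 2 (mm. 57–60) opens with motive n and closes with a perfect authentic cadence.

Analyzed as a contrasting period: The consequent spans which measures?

The antecedent is the phrase ending with the weaker cadence (half cadence, phrase 1) and the consequent the one ending more conclusively (perfect authentic cadence, phrase 2); the consequent is measures 57-60.

measures 57–60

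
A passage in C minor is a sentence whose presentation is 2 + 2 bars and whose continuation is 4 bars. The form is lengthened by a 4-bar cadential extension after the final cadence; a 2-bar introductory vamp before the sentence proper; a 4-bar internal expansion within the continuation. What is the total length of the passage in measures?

Basic sentence: 2 + 2 + 4 = 8 bars.
8 (basic form) + 4 (cadential extension) + 2 (introduction) + 4 (internal expansion) = 18.

18 measures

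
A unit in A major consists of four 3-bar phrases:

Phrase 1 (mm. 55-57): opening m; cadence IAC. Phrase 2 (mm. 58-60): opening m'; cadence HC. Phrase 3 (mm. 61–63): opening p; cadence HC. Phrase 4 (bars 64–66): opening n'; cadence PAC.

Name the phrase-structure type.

Four phrases in two halves: the first half (mm. 55-60) ends with a half cadence, the second (mm. 61–66) with a perfect authentic cadence — a large antecedent–consequent pair, i.e. a double period.
Phrase 3 begins with different material from phrase 1, making it contrasting.

contrasting double period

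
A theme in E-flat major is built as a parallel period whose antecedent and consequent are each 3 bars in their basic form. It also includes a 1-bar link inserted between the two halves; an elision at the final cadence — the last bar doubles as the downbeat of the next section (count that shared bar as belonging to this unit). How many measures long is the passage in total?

Basic parallel period: 3 + 3 = 6 bars.
6 (basic form) + 1 (link) = 7.
The elision shares a bar with the next section but does not change this unit's count.

7 measures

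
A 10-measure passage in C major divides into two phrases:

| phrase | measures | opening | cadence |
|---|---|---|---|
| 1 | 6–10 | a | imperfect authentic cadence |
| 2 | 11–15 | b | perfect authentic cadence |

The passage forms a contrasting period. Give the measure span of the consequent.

The phrase ending with the weaker cadence (imperfect authentic cadence) is the antecedent; the one ending more conclusively (perfect authentic cadence) is the consequent. The consequent is measures 11–15.

measures 11–15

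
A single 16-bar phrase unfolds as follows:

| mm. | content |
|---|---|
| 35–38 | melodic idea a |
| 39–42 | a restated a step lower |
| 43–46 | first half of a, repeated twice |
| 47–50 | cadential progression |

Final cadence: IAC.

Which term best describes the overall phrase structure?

sentence

Basic idea (measures 35–38) + its repetition (measures 39–42) form the presentation; fragmentation and cadence (mm. 43–50) form the continuation — the 16-bar whole is a sentence.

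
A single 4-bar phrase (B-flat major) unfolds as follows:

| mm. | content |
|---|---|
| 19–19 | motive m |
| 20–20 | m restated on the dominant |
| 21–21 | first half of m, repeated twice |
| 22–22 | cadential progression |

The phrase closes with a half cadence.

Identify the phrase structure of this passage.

sentence

Basic idea (bar 19) + its repetition (bar 20) form the presentation; fragmentation and cadence (measures 21-22) form the continuation — the 4-bar whole is a sentence.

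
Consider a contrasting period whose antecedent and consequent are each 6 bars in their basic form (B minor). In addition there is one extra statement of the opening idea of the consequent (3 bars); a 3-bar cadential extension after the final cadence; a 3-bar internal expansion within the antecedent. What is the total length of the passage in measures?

21 measures

Basic contrasting period: 6 + 6 = 12 bars.
12 (basic form) + 3 (extra statement) + 3 (cadential extension) + 3 (internal expansion) = 21.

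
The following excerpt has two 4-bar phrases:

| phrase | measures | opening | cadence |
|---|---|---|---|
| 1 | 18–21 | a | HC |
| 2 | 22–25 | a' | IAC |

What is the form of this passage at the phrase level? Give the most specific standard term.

parallel period

Phrase 1 ends with a half cadence (weaker) and phrase 2 with an imperfect authentic cadence (stronger): antecedent + consequent = a period.
The two phrases open with the same material (a / a'), so the period is parallel.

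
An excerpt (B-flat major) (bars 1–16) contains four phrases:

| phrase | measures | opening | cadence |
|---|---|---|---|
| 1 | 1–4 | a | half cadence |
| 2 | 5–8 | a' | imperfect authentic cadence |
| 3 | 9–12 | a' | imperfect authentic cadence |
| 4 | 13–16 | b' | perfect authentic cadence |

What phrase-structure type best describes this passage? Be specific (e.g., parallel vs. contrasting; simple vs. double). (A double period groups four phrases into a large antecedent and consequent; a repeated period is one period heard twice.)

parallel double period

Four phrases in two halves: the first half (mm. 1–8) ends with an imperfect authentic cadence, the second (mm. 9–16) with a perfect authentic cadence — a large antecedent–consequent pair, i.e. a double period.
Phrase 3 begins with the same material as phrase 1, making it parallel.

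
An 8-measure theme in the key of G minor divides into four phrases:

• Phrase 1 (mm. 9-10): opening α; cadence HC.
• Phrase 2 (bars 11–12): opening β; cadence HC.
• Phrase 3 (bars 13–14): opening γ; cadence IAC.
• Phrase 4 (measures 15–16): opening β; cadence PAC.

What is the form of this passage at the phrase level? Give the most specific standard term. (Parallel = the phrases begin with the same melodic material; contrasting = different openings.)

contrasting double period

Four phrases in two halves: the first half (mm. 9–12) ends with a half cadence, the second (measures 13–16) with a perfect authentic cadence — a large antecedent–consequent pair, i.e. a double period.
Phrase 3 begins with different material from phrase 1, making it contrasting.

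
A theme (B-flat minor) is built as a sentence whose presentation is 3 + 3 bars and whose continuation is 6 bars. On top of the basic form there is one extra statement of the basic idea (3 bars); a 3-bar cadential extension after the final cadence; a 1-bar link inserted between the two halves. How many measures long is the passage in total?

19 measures

Basic sentence: 3 + 3 + 6 = 12 bars.
12 (basic form) + 3 (extra statement) + 3 (cadential extension) + 1 (link) = 19.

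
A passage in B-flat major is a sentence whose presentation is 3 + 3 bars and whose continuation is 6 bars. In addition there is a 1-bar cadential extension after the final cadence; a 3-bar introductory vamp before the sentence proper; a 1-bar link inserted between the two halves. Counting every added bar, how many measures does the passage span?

Basic sentence: 3 + 3 + 6 = 12 bars.
12 (basic form) + 1 (cadential extension) + 3 (introduction) + 1 (link) = 17.

17 measures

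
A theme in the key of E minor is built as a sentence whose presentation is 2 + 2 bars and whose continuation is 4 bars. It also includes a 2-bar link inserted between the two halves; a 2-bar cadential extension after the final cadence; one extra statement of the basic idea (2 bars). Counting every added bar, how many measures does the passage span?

14 measures

Basic sentence: 2 + 2 + 4 = 8 bars.
8 (basic form) + 2 (link) + 2 (cadential extension) + 2 (extra statement) = 14.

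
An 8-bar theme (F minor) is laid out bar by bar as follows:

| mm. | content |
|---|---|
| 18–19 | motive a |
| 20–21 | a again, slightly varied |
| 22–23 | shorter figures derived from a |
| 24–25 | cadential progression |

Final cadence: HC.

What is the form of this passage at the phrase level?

Basic idea (bars 18-19) + its repetition (mm. 20–21) form the presentation; fragmentation and cadence (measures 22–25) form the continuation — the 8-bar whole is a sentence.

sentence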